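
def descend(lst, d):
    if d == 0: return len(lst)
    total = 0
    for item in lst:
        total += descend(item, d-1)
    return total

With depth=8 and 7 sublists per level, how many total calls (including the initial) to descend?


At depth 0 (root): 1 call
At depth 1: each of 1 parents calls descend on 7 children = 7 calls
At depth 2: each of 7 parents calls descend on 7 children = 49 calls
At depth 3: each of 49 parents calls descend on 7 children = 343 calls
At depth 4: each of 343 parents calls descend on 7 children = 2401 calls
At depth 5: each of 2401 parents calls descend on 7 children = 16807 calls
At depth 6: each of 16807 parents calls descend on 7 children = 117649 calls
At depth 7: each of 117649 parents calls descend on 7 children = 823543 calls
At depth 8: each of 823543 parents calls descend on 7 children = 5764801 calls
Total: 1 + 7 + 49 + 343 + 2401 + 16807 + 117649 + 823543 + 5764801 = 6725601

6725601


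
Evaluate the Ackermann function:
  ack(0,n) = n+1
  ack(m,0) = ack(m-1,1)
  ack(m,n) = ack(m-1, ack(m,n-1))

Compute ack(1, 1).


ack(1, 1) = ack(0, ack(1, 0))
  ack(1, 0) = ack(0, 1)
    ack(0, 1) = 2
  = ack(0, 2)
  ack(0, 2) = 3
Result: ack(1, 1) = 3

3


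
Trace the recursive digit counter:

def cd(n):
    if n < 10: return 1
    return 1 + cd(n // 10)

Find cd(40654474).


cd(40654474) = 1 + cd(4065447)
cd(4065447) = 1 + cd(406544)
cd(406544) = 1 + cd(40654)
cd(40654) = 1 + cd(4065)
cd(4065) = 1 + cd(406)
cd(406) = 1 + cd(40)
cd(40) = 1 + cd(4)
cd(4) = 1  (base case: 4 < 10)
Unwinding: 1 + 1 + 1 + 1 + 1 + 1 + 1 + 1 = 8

8


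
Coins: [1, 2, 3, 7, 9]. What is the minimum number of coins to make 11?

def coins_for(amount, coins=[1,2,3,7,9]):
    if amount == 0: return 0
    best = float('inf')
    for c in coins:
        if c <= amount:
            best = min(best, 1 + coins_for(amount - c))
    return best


Building up with DP:
coins_for(0) = 0
coins_for(1) = min(1+coins_for(0)=1+0=1) = 1
coins_for(2) = min(1+coins_for(1)=1+1=2, 1+coins_for(0)=1+0=1) = 1
coins_for(3) = min(1+coins_for(2)=1+1=2, 1+coins_for(1)=1+1=2, 1+coins_for(0)=1+0=1) = 1
coins_for(4) = min(1+coins_for(3)=1+1=2, 1+coins_for(2)=1+1=2, 1+coins_for(1)=1+1=2) = 2
coins_for(5) = min(1+coins_for(4)=1+2=3, 1+coins_for(3)=1+1=2, 1+coins_for(2)=1+1=2) = 2
coins_for(6) = min(1+coins_for(5)=1+2=3, 1+coins_for(4)=1+2=3, 1+coins_for(3)=1+1=2) = 2
coins_for(7) = min(1+coins_for(6)=1+2=3, 1+coins_for(5)=1+2=3, 1+coins_for(4)=1+2=3, 1+coins_for(0)=1+0=1) = 1
coins_for(8) = min(1+coins_for(7)=1+1=2, 1+coins_for(6)=1+2=3, 1+coins_for(5)=1+2=3, 1+coins_for(1)=1+1=2) = 2
coins_for(9) = min(1+coins_for(8)=1+2=3, 1+coins_for(7)=1+1=2, 1+coins_for(6)=1+2=3, 1+coins_for(2)=1+1=2, 1+coins_for(0)=1+0=1) = 1
coins_for(10) = min(1+coins_for(9)=1+1=2, 1+coins_for(8)=1+2=3, 1+coins_for(7)=1+1=2, 1+coins_for(3)=1+1=2, 1+coins_for(1)=1+1=2) = 2
coins_for(11) = min(1+coins_for(10)=1+2=3, 1+coins_for(9)=1+1=2, 1+coins_for(8)=1+2=3, 1+coins_for(4)=1+2=3, 1+coins_for(2)=1+1=2) = 2

2


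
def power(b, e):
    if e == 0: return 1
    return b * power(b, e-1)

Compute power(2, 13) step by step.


power(2, 13)
= 2 * power(2, 12)
= 2 * 2 * power(2, 11)
= 2 * 2 * 2 * power(2, 10)
= 2 * 2 * 2 * 2 * power(2, 9)
= 2 * 2 * 2 * 2 * 2 * power(2, 8)
= 2 * 2 * 2 * 2 * 2 * 2 * power(2, 7)
= 2 * 2 * 2 * 2 * 2 * 2 * 2 * power(2, 6)
= 2 * 2 * 2 * 2 * 2 * 2 * 2 * 2 * power(2, 5)
= 2 * 2 * 2 * 2 * 2 * 2 * 2 * 2 * 2 * power(2, 4)
= 2 * 2 * 2 * 2 * 2 * 2 * 2 * 2 * 2 * 2 * power(2, 3)
= 2 * 2 * 2 * 2 * 2 * 2 * 2 * 2 * 2 * 2 * 2 * power(2, 2)
= 2 * 2 * 2 * 2 * 2 * 2 * 2 * 2 * 2 * 2 * 2 * 2 * power(2, 1)
= 2 * 2 * 2 * 2 * 2 * 2 * 2 * 2 * 2 * 2 * 2 * 2 * 2 * power(2, 0)
= 2 * 2 * 2 * 2 * 2 * 2 * 2 * 2 * 2 * 2 * 2 * 2 * 2 * 1
= 8192

8192


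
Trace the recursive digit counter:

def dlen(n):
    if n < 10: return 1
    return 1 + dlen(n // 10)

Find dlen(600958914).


dlen(600958914) = 1 + dlen(60095891)
dlen(60095891) = 1 + dlen(6009589)
dlen(6009589) = 1 + dlen(600958)
dlen(600958) = 1 + dlen(60095)
dlen(60095) = 1 + dlen(6009)
dlen(6009) = 1 + dlen(600)
dlen(600) = 1 + dlen(60)
dlen(60) = 1 + dlen(6)
dlen(6) = 1  (base case: 6 < 10)
Unwinding: 1 + 1 + 1 + 1 + 1 + 1 + 1 + 1 + 1 = 9

9


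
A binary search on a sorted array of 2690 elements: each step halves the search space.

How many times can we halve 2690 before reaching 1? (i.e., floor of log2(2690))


2690 / 2 = 1345
1345 / 2 = 672
672 / 2 = 336
336 / 2 = 168
168 / 2 = 84
84 / 2 = 42
42 / 2 = 21
21 / 2 = 10
10 / 2 = 5
5 / 2 = 2
2 / 2 = 1
Reached 1 after 11 halvings

11


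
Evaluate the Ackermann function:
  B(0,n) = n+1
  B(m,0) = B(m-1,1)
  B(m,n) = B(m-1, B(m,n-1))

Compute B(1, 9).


B(1, 9) = B(0, B(1, 8))
  B(1, 8) = B(0, B(1, 7))
    B(1, 7) = B(0, B(1, 6))
      B(1, 6) = B(0, B(1, 5))
        B(1, 5) = B(0, B(1, 4))
          B(1, 4) = B(0, B(1, 3))
          B(1, 3) = B(0, B(1, 2))
          B(1, 2) = B(0, B(1, 1))
          B(1, 1) = B(0, B(1, 0))
          B(1, 0) = B(0, 1)
          B(0, 1) = 2
            = B(0, 2)
          B(0, 2) = 3
            = B(0, 3)
          B(0, 3) = 4
            = B(0, 4)
          B(0, 4) = 5
            = B(0, 5)
          B(0, 5) = 6
          = B(0, 6)
          B(0, 6) = 7
        = B(0, 7)
        B(0, 7) = 8
      = B(0, 8)
      B(0, 8) = 9
... (trace truncated)
Result: B(1, 9) = 11

11


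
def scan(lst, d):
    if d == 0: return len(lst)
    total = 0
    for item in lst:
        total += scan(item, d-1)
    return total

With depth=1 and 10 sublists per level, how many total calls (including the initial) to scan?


At depth 0 (root): 1 call
At depth 1: each of 1 parents calls scan on 10 children = 10 calls
Total: 1 + 10 = 11

11


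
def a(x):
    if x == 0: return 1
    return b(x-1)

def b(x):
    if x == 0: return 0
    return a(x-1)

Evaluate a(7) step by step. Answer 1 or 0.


a(7) = b(6)
b(6) = a(5)
a(5) = b(4)
b(4) = a(3)
a(3) = b(2)
b(2) = a(1)
a(1) = b(0)
b(0) = 0  (base case)
Result: 0

0


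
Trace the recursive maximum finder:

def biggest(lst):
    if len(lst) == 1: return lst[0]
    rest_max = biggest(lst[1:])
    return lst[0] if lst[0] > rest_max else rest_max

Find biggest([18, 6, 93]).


biggest([18, 6, 93]): compare 18 with biggest([6, 93])
biggest([6, 93]): compare 6 with biggest([93])
biggest([93]) = 93  (base case)
Compare 6 with 93 -> 93
Compare 18 with 93 -> 93

93


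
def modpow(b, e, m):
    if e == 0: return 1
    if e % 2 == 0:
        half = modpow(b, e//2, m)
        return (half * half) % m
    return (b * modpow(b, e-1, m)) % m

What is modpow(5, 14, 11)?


modpow(5, 14, 11): e is even, compute modpow(5, 7, 11)
  modpow(5, 7, 11): e is odd, compute modpow(5, 6, 11)
    modpow(5, 6, 11): e is even, compute modpow(5, 3, 11)
      modpow(5, 3, 11): e is odd, compute modpow(5, 2, 11)
        modpow(5, 2, 11): e is even, compute modpow(5, 1, 11)
          modpow(5, 1, 11): e is odd, compute modpow(5, 0, 11)
          modpow(5, 0, 11) = 1
          (5 * 1) % 11 = 5
        half=5, (5*5) % 11 = 3
      (5 * 3) % 11 = 4
    half=4, (4*4) % 11 = 5
  (5 * 5) % 11 = 3
half=3, (3*3) % 11 = 9

9


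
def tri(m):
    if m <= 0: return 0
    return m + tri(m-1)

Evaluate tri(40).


tri(40)
= 40 + 39 + 38 + 37 + 36 + 35 + 34 + 33 + 32 + 31 + 30 + 29 + 28 + 27 + 26 + 25 + 24 + 23 + 22 + 21 + 20 + 19 + 18 + 17 + 16 + 15 + 14 + 13 + 12 + 11 + 10 + 9 + 8 + 7 + 6 + 5 + 4 + 3 + 2 + 1 + tri(0)
= 40 + 39 + 38 + 37 + 36 + 35 + 34 + 33 + 32 + 31 + 30 + 29 + 28 + 27 + 26 + 25 + 24 + 23 + 22 + 21 + 20 + 19 + 18 + 17 + 16 + 15 + 14 + 13 + 12 + 11 + 10 + 9 + 8 + 7 + 6 + 5 + 4 + 3 + 2 + 1 + 0
= 820

820


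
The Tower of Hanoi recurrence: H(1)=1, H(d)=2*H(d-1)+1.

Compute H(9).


H(9) = 2 * H(8) + 1
H(8) = 2 * H(7) + 1
H(7) = 2 * H(6) + 1
H(6) = 2 * H(5) + 1
H(5) = 2 * H(4) + 1
H(4) = 2 * H(3) + 1
H(3) = 2 * H(2) + 1
H(2) = 2 * H(1) + 1
H(1) = 1  (base case)
H(2) = 2 * 1 + 1 = 3
H(3) = 2 * 3 + 1 = 7
H(4) = 2 * 7 + 1 = 15
H(5) = 2 * 15 + 1 = 31
H(6) = 2 * 31 + 1 = 63
H(7) = 2 * 63 + 1 = 127
H(8) = 2 * 127 + 1 = 255
H(9) = 2 * 255 + 1 = 511

511


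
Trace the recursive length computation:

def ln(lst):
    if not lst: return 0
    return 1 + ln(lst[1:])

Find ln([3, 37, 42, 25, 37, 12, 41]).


ln([3, 37, 42, 25, 37, 12, 41]) = 1 + ln([37, 42, 25, 37, 12, 41])
ln([37, 42, 25, 37, 12, 41]) = 1 + ln([42, 25, 37, 12, 41])
ln([42, 25, 37, 12, 41]) = 1 + ln([25, 37, 12, 41])
ln([25, 37, 12, 41]) = 1 + ln([37, 12, 41])
ln([37, 12, 41]) = 1 + ln([12, 41])
ln([12, 41]) = 1 + ln([41])
ln([41]) = 1 + ln([])
ln([]) = 0  (base case)
Unwinding: 1 + 1 + 1 + 1 + 1 + 1 + 1 + 0 = 7

7


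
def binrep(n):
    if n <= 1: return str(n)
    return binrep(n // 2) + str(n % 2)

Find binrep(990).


binrep(990) = binrep(495) + '0'
binrep(495) = binrep(247) + '1'
binrep(247) = binrep(123) + '1'
binrep(123) = binrep(61) + '1'
binrep(61) = binrep(30) + '1'
binrep(30) = binrep(15) + '0'
binrep(15) = binrep(7) + '1'
binrep(7) = binrep(3) + '1'
binrep(3) = binrep(1) + '1'
binrep(1) = '1'  (base case)
Concatenating: '1' + '1' + '1' + '1' + '0' + '1' + '1' + '1' + '1' + '0' = '1111011110'

1111011110


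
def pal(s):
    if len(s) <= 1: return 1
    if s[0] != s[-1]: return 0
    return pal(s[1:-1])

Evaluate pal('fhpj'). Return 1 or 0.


pal('fhpj'): s[0]='f' != s[-1]='j' -> return 0
Result: 0 (not a palindrome)

0


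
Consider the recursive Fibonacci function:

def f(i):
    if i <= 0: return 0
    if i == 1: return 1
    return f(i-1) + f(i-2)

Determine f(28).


Computing f(28) bottom-up:
f(0) = 0
f(1) = 1
f(2) = f(1) + f(0) = 1 + 0 = 1
f(3) = f(2) + f(1) = 1 + 1 = 2
f(4) = f(3) + f(2) = 2 + 1 = 3
f(5) = f(4) + f(3) = 3 + 2 = 5
f(6) = f(5) + f(4) = 5 + 3 = 8
f(7) = f(6) + f(5) = 8 + 5 = 13
f(8) = f(7) + f(6) = 13 + 8 = 21
f(9) = f(8) + f(7) = 21 + 13 = 34
f(10) = f(9) + f(8) = 34 + 21 = 55
f(11) = f(10) + f(9) = 55 + 34 = 89
f(12) = f(11) + f(10) = 89 + 55 = 144
f(13) = f(12) + f(11) = 144 + 89 = 233
f(14) = f(13) + f(12) = 233 + 144 = 377
f(15) = f(14) + f(13) = 377 + 233 = 610
f(16) = f(15) + f(14) = 610 + 377 = 987
f(17) = f(16) + f(15) = 987 + 610 = 1597
f(18) = f(17) + f(16) = 1597 + 987 = 2584
f(19) = f(18) + f(17) = 2584 + 1597 = 4181
f(20) = f(19) + f(18) = 4181 + 2584 = 6765
f(21) = f(20) + f(19) = 6765 + 4181 = 10946
f(22) = f(21) + f(20) = 10946 + 6765 = 17711
f(23) = f(22) + f(21) = 17711 + 10946 = 28657
f(24) = f(23) + f(22) = 28657 + 17711 = 46368
f(25) = f(24) + f(23) = 46368 + 28657 = 75025
f(26) = f(25) + f(24) = 75025 + 46368 = 121393
f(27) = f(26) + f(25) = 121393 + 75025 = 196418
f(28) = f(27) + f(26) = 196418 + 121393 = 317811

317811


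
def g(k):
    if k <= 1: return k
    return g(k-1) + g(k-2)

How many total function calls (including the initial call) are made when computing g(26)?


Let C(n) = total calls for g(n)
C(0) = 1, C(1) = 1
C(2) = 1 + C(1) + C(0) = 1 + 1 + 1 = 3
C(3) = 1 + C(2) + C(1) = 1 + 3 + 1 = 5
C(4) = 1 + C(3) + C(2) = 1 + 5 + 3 = 9
C(5) = 1 + C(4) + C(3) = 1 + 9 + 5 = 15
C(6) = 1 + C(5) + C(4) = 1 + 15 + 9 = 25
C(7) = 1 + C(6) + C(5) = 1 + 25 + 15 = 41
C(8) = 1 + C(7) + C(6) = 1 + 41 + 25 = 67
C(9) = 1 + C(8) + C(7) = 1 + 67 + 41 = 109
C(10) = 1 + C(9) + C(8) = 1 + 109 + 67 = 177
C(11) = 1 + C(10) + C(9) = 1 + 177 + 109 = 287
C(12) = 1 + C(11) + C(10) = 1 + 287 + 177 = 465
C(13) = 1 + C(12) + C(11) = 1 + 465 + 287 = 753
C(14) = 1 + C(13) + C(12) = 1 + 753 + 465 = 1219
C(15) = 1 + C(14) + C(13) = 1 + 1219 + 753 = 1973
C(16) = 1 + C(15) + C(14) = 1 + 1973 + 1219 = 3193
C(17) = 1 + C(16) + C(15) = 1 + 3193 + 1973 = 5167
C(18) = 1 + C(17) + C(16) = 1 + 5167 + 3193 = 8361
C(19) = 1 + C(18) + C(17) = 1 + 8361 + 5167 = 13529
C(20) = 1 + C(19) + C(18) = 1 + 13529 + 8361 = 21891
C(21) = 1 + C(20) + C(19) = 1 + 21891 + 13529 = 35421
C(22) = 1 + C(21) + C(20) = 1 + 35421 + 21891 = 57313
C(23) = 1 + C(22) + C(21) = 1 + 57313 + 35421 = 92735
C(24) = 1 + C(23) + C(22) = 1 + 92735 + 57313 = 150049
C(25) = 1 + C(24) + C(23) = 1 + 150049 + 92735 = 242785
C(26) = 1 + C(25) + C(24) = 1 + 242785 + 150049 = 392835

392835


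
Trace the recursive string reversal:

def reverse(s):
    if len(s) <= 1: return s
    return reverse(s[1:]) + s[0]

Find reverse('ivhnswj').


reverse('ivhnswj') = reverse('vhnswj') + 'i'
reverse('vhnswj') = reverse('hnswj') + 'v'
reverse('hnswj') = reverse('nswj') + 'h'
reverse('nswj') = reverse('swj') + 'n'
reverse('swj') = reverse('wj') + 's'
reverse('wj') = reverse('j') + 'w'
reverse('j') = 'j'  (base case)
Concatenating: 'j' + 'w' + 's' + 'n' + 'h' + 'v' + 'i' = 'jwsnhvi'

jwsnhvi


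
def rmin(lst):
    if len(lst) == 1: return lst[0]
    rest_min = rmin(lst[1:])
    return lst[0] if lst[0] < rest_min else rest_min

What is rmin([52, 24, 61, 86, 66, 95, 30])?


rmin([52, 24, 61, 86, 66, 95, 30]): compare 52 with rmin([24, 61, 86, 66, 95, 30])
rmin([24, 61, 86, 66, 95, 30]): compare 24 with rmin([61, 86, 66, 95, 30])
rmin([61, 86, 66, 95, 30]): compare 61 with rmin([86, 66, 95, 30])
rmin([86, 66, 95, 30]): compare 86 with rmin([66, 95, 30])
rmin([66, 95, 30]): compare 66 with rmin([95, 30])
rmin([95, 30]): compare 95 with rmin([30])
rmin([30]) = 30  (base case)
Compare 95 with 30 -> 30
Compare 66 with 30 -> 30
Compare 86 with 30 -> 30
Compare 61 with 30 -> 30
Compare 24 with 30 -> 24
Compare 52 with 24 -> 24

24


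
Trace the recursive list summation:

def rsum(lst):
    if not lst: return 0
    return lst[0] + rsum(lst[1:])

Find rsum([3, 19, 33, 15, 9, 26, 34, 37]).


rsum([3, 19, 33, 15, 9, 26, 34, 37]) = 3 + rsum([19, 33, 15, 9, 26, 34, 37])
rsum([19, 33, 15, 9, 26, 34, 37]) = 19 + rsum([33, 15, 9, 26, 34, 37])
rsum([33, 15, 9, 26, 34, 37]) = 33 + rsum([15, 9, 26, 34, 37])
rsum([15, 9, 26, 34, 37]) = 15 + rsum([9, 26, 34, 37])
rsum([9, 26, 34, 37]) = 9 + rsum([26, 34, 37])
rsum([26, 34, 37]) = 26 + rsum([34, 37])
rsum([34, 37]) = 34 + rsum([37])
rsum([37]) = 37 + rsum([])
rsum([]) = 0  (base case)
Total: 3 + 19 + 33 + 15 + 9 + 26 + 34 + 37 + 0 = 176

176


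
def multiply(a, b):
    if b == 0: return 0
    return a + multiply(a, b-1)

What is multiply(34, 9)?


multiply(34, 9) = 34 + multiply(34, 8)
multiply(34, 8) = 34 + multiply(34, 7)
multiply(34, 7) = 34 + multiply(34, 6)
multiply(34, 6) = 34 + multiply(34, 5)
multiply(34, 5) = 34 + multiply(34, 4)
multiply(34, 4) = 34 + multiply(34, 3)
multiply(34, 3) = 34 + multiply(34, 2)
multiply(34, 2) = 34 + multiply(34, 1)
multiply(34, 1) = 34 + multiply(34, 0)
multiply(34, 0) = 0  (base case)
Total: 34 + 34 + 34 + 34 + 34 + 34 + 34 + 34 + 34 + 0 = 306

306


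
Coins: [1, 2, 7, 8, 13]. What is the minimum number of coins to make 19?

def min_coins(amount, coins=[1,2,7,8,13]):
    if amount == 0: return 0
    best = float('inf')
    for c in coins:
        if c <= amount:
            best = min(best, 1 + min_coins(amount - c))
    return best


Building up with DP:
min_coins(0) = 0
min_coins(1) = min(1+min_coins(0)=1+0=1) = 1
min_coins(2) = min(1+min_coins(1)=1+1=2, 1+min_coins(0)=1+0=1) = 1
min_coins(3) = min(1+min_coins(2)=1+1=2, 1+min_coins(1)=1+1=2) = 2
min_coins(4) = min(1+min_coins(3)=1+2=3, 1+min_coins(2)=1+1=2) = 2
min_coins(5) = min(1+min_coins(4)=1+2=3, 1+min_coins(3)=1+2=3) = 3
min_coins(6) = min(1+min_coins(5)=1+3=4, 1+min_coins(4)=1+2=3) = 3
min_coins(7) = min(1+min_coins(6)=1+3=4, 1+min_coins(5)=1+3=4, 1+min_coins(0)=1+0=1) = 1
min_coins(8) = min(1+min_coins(7)=1+1=2, 1+min_coins(6)=1+3=4, 1+min_coins(1)=1+1=2, 1+min_coins(0)=1+0=1) = 1
min_coins(9) = min(1+min_coins(8)=1+1=2, 1+min_coins(7)=1+1=2, 1+min_coins(2)=1+1=2, 1+min_coins(1)=1+1=2) = 2
min_coins(10) = min(1+min_coins(9)=1+2=3, 1+min_coins(8)=1+1=2, 1+min_coins(3)=1+2=3, 1+min_coins(2)=1+1=2) = 2
min_coins(11) = min(1+min_coins(10)=1+2=3, 1+min_coins(9)=1+2=3, 1+min_coins(4)=1+2=3, 1+min_coins(3)=1+2=3) = 3
min_coins(12) = min(1+min_coins(11)=1+3=4, 1+min_coins(10)=1+2=3, 1+min_coins(5)=1+3=4, 1+min_coins(4)=1+2=3) = 3
min_coins(13) = min(1+min_coins(12)=1+3=4, 1+min_coins(11)=1+3=4, 1+min_coins(6)=1+3=4, 1+min_coins(5)=1+3=4, 1+min_coins(0)=1+0=1) = 1
min_coins(14) = min(1+min_coins(13)=1+1=2, 1+min_coins(12)=1+3=4, 1+min_coins(7)=1+1=2, 1+min_coins(6)=1+3=4, 1+min_coins(1)=1+1=2) = 2
min_coins(15) = min(1+min_coins(14)=1+2=3, 1+min_coins(13)=1+1=2, 1+min_coins(8)=1+1=2, 1+min_coins(7)=1+1=2, 1+min_coins(2)=1+1=2) = 2
min_coins(16) = min(1+min_coins(15)=1+2=3, 1+min_coins(14)=1+2=3, 1+min_coins(9)=1+2=3, 1+min_coins(8)=1+1=2, 1+min_coins(3)=1+2=3) = 2
min_coins(17) = min(1+min_coins(16)=1+2=3, 1+min_coins(15)=1+2=3, 1+min_coins(10)=1+2=3, 1+min_coins(9)=1+2=3, 1+min_coins(4)=1+2=3) = 3
min_coins(18) = min(1+min_coins(17)=1+3=4, 1+min_coins(16)=1+2=3, 1+min_coins(11)=1+3=4, 1+min_coins(10)=1+2=3, 1+min_coins(5)=1+3=4) = 3
min_coins(19) = min(1+min_coins(18)=1+3=4, 1+min_coins(17)=1+3=4, 1+min_coins(12)=1+3=4, 1+min_coins(11)=1+3=4, 1+min_coins(6)=1+3=4) = 4

4


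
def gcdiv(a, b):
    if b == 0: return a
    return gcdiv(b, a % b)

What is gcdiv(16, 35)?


gcdiv(16, 35) = gcdiv(35, 16)
gcdiv(35, 16) = gcdiv(16, 3)
gcdiv(16, 3) = gcdiv(3, 1)
gcdiv(3, 1) = gcdiv(1, 0)
gcdiv(1, 0) = 1  (base case)

1


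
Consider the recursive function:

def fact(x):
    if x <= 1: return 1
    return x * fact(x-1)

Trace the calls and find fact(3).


fact(3)
= 3 * fact(2)
= 3 * 2 * fact(1)
= 3 * 2 * 1
= 6

6


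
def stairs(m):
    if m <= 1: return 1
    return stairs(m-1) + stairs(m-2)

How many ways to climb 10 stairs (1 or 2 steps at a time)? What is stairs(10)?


Building up from base cases:
stairs(0) = 1
stairs(1) = 1
stairs(2) = stairs(1) + stairs(0) = 1 + 1 = 2
stairs(3) = stairs(2) + stairs(1) = 2 + 1 = 3
stairs(4) = stairs(3) + stairs(2) = 3 + 2 = 5
stairs(5) = stairs(4) + stairs(3) = 5 + 3 = 8
stairs(6) = stairs(5) + stairs(4) = 8 + 5 = 13
stairs(7) = stairs(6) + stairs(5) = 13 + 8 = 21
stairs(8) = stairs(7) + stairs(6) = 21 + 13 = 34
stairs(9) = stairs(8) + stairs(7) = 34 + 21 = 55
stairs(10) = stairs(9) + stairs(8) = 55 + 34 = 89

89


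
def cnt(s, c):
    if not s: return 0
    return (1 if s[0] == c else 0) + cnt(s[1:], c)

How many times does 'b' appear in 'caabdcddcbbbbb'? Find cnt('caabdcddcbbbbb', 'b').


s[0]='c' != 'b' -> 0
s[0]='a' != 'b' -> 0
s[0]='a' != 'b' -> 0
s[0]='b' == 'b' -> 1
s[0]='d' != 'b' -> 0
s[0]='c' != 'b' -> 0
s[0]='d' != 'b' -> 0
s[0]='d' != 'b' -> 0
s[0]='c' != 'b' -> 0
s[0]='b' == 'b' -> 1
s[0]='b' == 'b' -> 1
s[0]='b' == 'b' -> 1
s[0]='b' == 'b' -> 1
s[0]='b' == 'b' -> 1
Sum: 0 + 0 + 0 + 1 + 0 + 0 + 0 + 0 + 0 + 1 + 1 + 1 + 1 + 1 = 6

6


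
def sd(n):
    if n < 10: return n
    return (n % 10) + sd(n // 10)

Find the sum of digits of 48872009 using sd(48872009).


sd(48872009) = 9 + sd(4887200)
sd(4887200) = 0 + sd(488720)
sd(488720) = 0 + sd(48872)
sd(48872) = 2 + sd(4887)
sd(4887) = 7 + sd(488)
sd(488) = 8 + sd(48)
sd(48) = 8 + sd(4)
sd(4) = 4  (base case)
Total: 9 + 0 + 0 + 2 + 7 + 8 + 8 + 4 = 38

38


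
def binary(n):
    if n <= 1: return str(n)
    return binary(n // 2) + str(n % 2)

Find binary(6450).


binary(6450) = binary(3225) + '0'
binary(3225) = binary(1612) + '1'
binary(1612) = binary(806) + '0'
binary(806) = binary(403) + '0'
binary(403) = binary(201) + '1'
binary(201) = binary(100) + '1'
binary(100) = binary(50) + '0'
binary(50) = binary(25) + '0'
binary(25) = binary(12) + '1'
binary(12) = binary(6) + '0'
binary(6) = binary(3) + '0'
binary(3) = binary(1) + '1'
binary(1) = '1'  (base case)
Concatenating: '1' + '1' + '0' + '0' + '1' + '0' + '0' + '1' + '1' + '0' + '0' + '1' + '0' = '1100100110010'

1100100110010


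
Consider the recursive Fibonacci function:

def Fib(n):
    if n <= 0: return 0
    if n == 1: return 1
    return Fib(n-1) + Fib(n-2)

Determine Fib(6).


Computing Fib(6) bottom-up:
Fib(0) = 0
Fib(1) = 1
Fib(2) = Fib(1) + Fib(0) = 1 + 0 = 1
Fib(3) = Fib(2) + Fib(1) = 1 + 1 = 2
Fib(4) = Fib(3) + Fib(2) = 2 + 1 = 3
Fib(5) = Fib(4) + Fib(3) = 3 + 2 = 5
Fib(6) = Fib(5) + Fib(4) = 5 + 3 = 8

8


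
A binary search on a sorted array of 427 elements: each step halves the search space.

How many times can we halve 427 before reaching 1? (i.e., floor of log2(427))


427 / 2 = 213
213 / 2 = 106
106 / 2 = 53
53 / 2 = 26
26 / 2 = 13
13 / 2 = 6
6 / 2 = 3
3 / 2 = 1
Reached 1 after 8 halvings

8


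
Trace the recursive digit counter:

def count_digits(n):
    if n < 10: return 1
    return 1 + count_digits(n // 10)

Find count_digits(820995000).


count_digits(820995000) = 1 + count_digits(82099500)
count_digits(82099500) = 1 + count_digits(8209950)
count_digits(8209950) = 1 + count_digits(820995)
count_digits(820995) = 1 + count_digits(82099)
count_digits(82099) = 1 + count_digits(8209)
count_digits(8209) = 1 + count_digits(820)
count_digits(820) = 1 + count_digits(82)
count_digits(82) = 1 + count_digits(8)
count_digits(8) = 1  (base case: 8 < 10)
Unwinding: 1 + 1 + 1 + 1 + 1 + 1 + 1 + 1 + 1 = 9

9


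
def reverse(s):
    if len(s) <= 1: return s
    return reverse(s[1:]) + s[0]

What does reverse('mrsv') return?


reverse('mrsv') = reverse('rsv') + 'm'
reverse('rsv') = reverse('sv') + 'r'
reverse('sv') = reverse('v') + 's'
reverse('v') = 'v'  (base case)
Concatenating: 'v' + 's' + 'r' + 'm' = 'vsrm'

vsrm


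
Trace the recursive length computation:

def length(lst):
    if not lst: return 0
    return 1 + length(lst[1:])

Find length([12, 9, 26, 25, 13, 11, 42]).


length([12, 9, 26, 25, 13, 11, 42]) = 1 + length([9, 26, 25, 13, 11, 42])
length([9, 26, 25, 13, 11, 42]) = 1 + length([26, 25, 13, 11, 42])
length([26, 25, 13, 11, 42]) = 1 + length([25, 13, 11, 42])
length([25, 13, 11, 42]) = 1 + length([13, 11, 42])
length([13, 11, 42]) = 1 + length([11, 42])
length([11, 42]) = 1 + length([42])
length([42]) = 1 + length([])
length([]) = 0  (base case)
Unwinding: 1 + 1 + 1 + 1 + 1 + 1 + 1 + 0 = 7

7


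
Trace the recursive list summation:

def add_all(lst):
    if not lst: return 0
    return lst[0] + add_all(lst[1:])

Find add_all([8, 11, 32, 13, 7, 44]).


add_all([8, 11, 32, 13, 7, 44]) = 8 + add_all([11, 32, 13, 7, 44])
add_all([11, 32, 13, 7, 44]) = 11 + add_all([32, 13, 7, 44])
add_all([32, 13, 7, 44]) = 32 + add_all([13, 7, 44])
add_all([13, 7, 44]) = 13 + add_all([7, 44])
add_all([7, 44]) = 7 + add_all([44])
add_all([44]) = 44 + add_all([])
add_all([]) = 0  (base case)
Total: 8 + 11 + 32 + 13 + 7 + 44 + 0 = 115

115


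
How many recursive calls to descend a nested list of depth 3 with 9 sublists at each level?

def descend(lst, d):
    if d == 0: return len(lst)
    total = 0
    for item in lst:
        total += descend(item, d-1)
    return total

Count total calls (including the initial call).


At depth 0 (root): 1 call
At depth 1: each of 1 parents calls descend on 9 children = 9 calls
At depth 2: each of 9 parents calls descend on 9 children = 81 calls
At depth 3: each of 81 parents calls descend on 9 children = 729 calls
Total: 1 + 9 + 81 + 729 = 820

820


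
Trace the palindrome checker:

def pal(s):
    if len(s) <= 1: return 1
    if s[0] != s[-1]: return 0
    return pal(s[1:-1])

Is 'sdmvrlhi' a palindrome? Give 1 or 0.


pal('sdmvrlhi'): s[0]='s' != s[-1]='i' -> return 0
Result: 0 (not a palindrome)

0


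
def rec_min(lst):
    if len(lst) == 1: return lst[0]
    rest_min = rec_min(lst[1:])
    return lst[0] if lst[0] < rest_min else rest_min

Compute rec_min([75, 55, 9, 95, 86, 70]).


rec_min([75, 55, 9, 95, 86, 70]): compare 75 with rec_min([55, 9, 95, 86, 70])
rec_min([55, 9, 95, 86, 70]): compare 55 with rec_min([9, 95, 86, 70])
rec_min([9, 95, 86, 70]): compare 9 with rec_min([95, 86, 70])
rec_min([95, 86, 70]): compare 95 with rec_min([86, 70])
rec_min([86, 70]): compare 86 with rec_min([70])
rec_min([70]) = 70  (base case)
Compare 86 with 70 -> 70
Compare 95 with 70 -> 70
Compare 9 with 70 -> 9
Compare 55 with 9 -> 9
Compare 75 with 9 -> 9

9


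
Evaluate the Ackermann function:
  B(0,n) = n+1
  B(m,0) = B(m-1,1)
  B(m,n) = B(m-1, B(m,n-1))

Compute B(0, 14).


B(0, 14) = 15
Result: B(0, 14) = 15

15


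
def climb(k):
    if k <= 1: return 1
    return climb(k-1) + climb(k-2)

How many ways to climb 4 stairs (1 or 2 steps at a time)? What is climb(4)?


Building up from base cases:
climb(0) = 1
climb(1) = 1
climb(2) = climb(1) + climb(0) = 1 + 1 = 2
climb(3) = climb(2) + climb(1) = 2 + 1 = 3
climb(4) = climb(3) + climb(2) = 3 + 2 = 5

5


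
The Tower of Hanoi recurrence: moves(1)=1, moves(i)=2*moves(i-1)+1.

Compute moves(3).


moves(3) = 2 * moves(2) + 1
moves(2) = 2 * moves(1) + 1
moves(1) = 1  (base case)
moves(2) = 2 * 1 + 1 = 3
moves(3) = 2 * 3 + 1 = 7

7


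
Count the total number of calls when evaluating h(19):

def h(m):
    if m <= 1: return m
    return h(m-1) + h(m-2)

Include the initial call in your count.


Let C(n) = total calls for h(n)
C(0) = 1, C(1) = 1
C(2) = 1 + C(1) + C(0) = 1 + 1 + 1 = 3
C(3) = 1 + C(2) + C(1) = 1 + 3 + 1 = 5
C(4) = 1 + C(3) + C(2) = 1 + 5 + 3 = 9
C(5) = 1 + C(4) + C(3) = 1 + 9 + 5 = 15
C(6) = 1 + C(5) + C(4) = 1 + 15 + 9 = 25
C(7) = 1 + C(6) + C(5) = 1 + 25 + 15 = 41
C(8) = 1 + C(7) + C(6) = 1 + 41 + 25 = 67
C(9) = 1 + C(8) + C(7) = 1 + 67 + 41 = 109
C(10) = 1 + C(9) + C(8) = 1 + 109 + 67 = 177
C(11) = 1 + C(10) + C(9) = 1 + 177 + 109 = 287
C(12) = 1 + C(11) + C(10) = 1 + 287 + 177 = 465
C(13) = 1 + C(12) + C(11) = 1 + 465 + 287 = 753
C(14) = 1 + C(13) + C(12) = 1 + 753 + 465 = 1219
C(15) = 1 + C(14) + C(13) = 1 + 1219 + 753 = 1973
C(16) = 1 + C(15) + C(14) = 1 + 1973 + 1219 = 3193
C(17) = 1 + C(16) + C(15) = 1 + 3193 + 1973 = 5167
C(18) = 1 + C(17) + C(16) = 1 + 5167 + 3193 = 8361
C(19) = 1 + C(18) + C(17) = 1 + 8361 + 5167 = 13529

13529


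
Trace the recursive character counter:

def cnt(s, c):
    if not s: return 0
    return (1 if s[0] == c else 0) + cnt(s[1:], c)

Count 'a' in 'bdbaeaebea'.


s[0]='b' != 'a' -> 0
s[0]='d' != 'a' -> 0
s[0]='b' != 'a' -> 0
s[0]='a' == 'a' -> 1
s[0]='e' != 'a' -> 0
s[0]='a' == 'a' -> 1
s[0]='e' != 'a' -> 0
s[0]='b' != 'a' -> 0
s[0]='e' != 'a' -> 0
s[0]='a' == 'a' -> 1
Sum: 0 + 0 + 0 + 1 + 0 + 1 + 0 + 0 + 0 + 1 = 3

3


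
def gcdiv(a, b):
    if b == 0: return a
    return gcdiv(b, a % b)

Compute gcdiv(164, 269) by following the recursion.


gcdiv(164, 269) = gcdiv(269, 164)
gcdiv(269, 164) = gcdiv(164, 105)
gcdiv(164, 105) = gcdiv(105, 59)
gcdiv(105, 59) = gcdiv(59, 46)
gcdiv(59, 46) = gcdiv(46, 13)
gcdiv(46, 13) = gcdiv(13, 7)
gcdiv(13, 7) = gcdiv(7, 6)
gcdiv(7, 6) = gcdiv(6, 1)
gcdiv(6, 1) = gcdiv(1, 0)
gcdiv(1, 0) = 1  (base case)

1


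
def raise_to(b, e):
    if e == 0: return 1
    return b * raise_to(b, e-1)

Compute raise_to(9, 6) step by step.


raise_to(9, 6)
= 9 * raise_to(9, 5)
= 9 * 9 * raise_to(9, 4)
= 9 * 9 * 9 * raise_to(9, 3)
= 9 * 9 * 9 * 9 * raise_to(9, 2)
= 9 * 9 * 9 * 9 * 9 * raise_to(9, 1)
= 9 * 9 * 9 * 9 * 9 * 9 * raise_to(9, 0)
= 9 * 9 * 9 * 9 * 9 * 9 * 1
= 531441

531441


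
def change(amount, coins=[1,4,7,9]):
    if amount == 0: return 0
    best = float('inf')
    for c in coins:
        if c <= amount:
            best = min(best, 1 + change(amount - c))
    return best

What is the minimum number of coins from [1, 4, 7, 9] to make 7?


Building up with DP:
change(0) = 0
change(1) = min(1+change(0)=1+0=1) = 1
change(2) = min(1+change(1)=1+1=2) = 2
change(3) = min(1+change(2)=1+2=3) = 3
change(4) = min(1+change(3)=1+3=4, 1+change(0)=1+0=1) = 1
change(5) = min(1+change(4)=1+1=2, 1+change(1)=1+1=2) = 2
change(6) = min(1+change(5)=1+2=3, 1+change(2)=1+2=3) = 3
change(7) = min(1+change(6)=1+3=4, 1+change(3)=1+3=4, 1+change(0)=1+0=1) = 1

1


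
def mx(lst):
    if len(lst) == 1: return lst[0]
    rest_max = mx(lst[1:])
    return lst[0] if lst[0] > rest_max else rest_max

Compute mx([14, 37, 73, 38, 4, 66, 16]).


mx([14, 37, 73, 38, 4, 66, 16]): compare 14 with mx([37, 73, 38, 4, 66, 16])
mx([37, 73, 38, 4, 66, 16]): compare 37 with mx([73, 38, 4, 66, 16])
mx([73, 38, 4, 66, 16]): compare 73 with mx([38, 4, 66, 16])
mx([38, 4, 66, 16]): compare 38 with mx([4, 66, 16])
mx([4, 66, 16]): compare 4 with mx([66, 16])
mx([66, 16]): compare 66 with mx([16])
mx([16]) = 16  (base case)
Compare 66 with 16 -> 66
Compare 4 with 66 -> 66
Compare 38 with 66 -> 66
Compare 73 with 66 -> 73
Compare 37 with 73 -> 73
Compare 14 with 73 -> 73

73


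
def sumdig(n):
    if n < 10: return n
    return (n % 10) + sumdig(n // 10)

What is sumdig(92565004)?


sumdig(92565004) = 4 + sumdig(9256500)
sumdig(9256500) = 0 + sumdig(925650)
sumdig(925650) = 0 + sumdig(92565)
sumdig(92565) = 5 + sumdig(9256)
sumdig(9256) = 6 + sumdig(925)
sumdig(925) = 5 + sumdig(92)
sumdig(92) = 2 + sumdig(9)
sumdig(9) = 9  (base case)
Total: 4 + 0 + 0 + 5 + 6 + 5 + 2 + 9 = 31

31


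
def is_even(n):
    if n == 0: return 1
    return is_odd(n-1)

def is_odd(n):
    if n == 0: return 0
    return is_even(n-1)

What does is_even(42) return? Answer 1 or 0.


is_even(42) = is_odd(41)
is_odd(41) = is_even(40)
is_even(40) = is_odd(39)
is_odd(39) = is_even(38)
is_even(38) = is_odd(37)
is_odd(37) = is_even(36)
is_even(36) = is_odd(35)
is_odd(35) = is_even(34)
is_even(34) = is_odd(33)
is_odd(33) = is_even(32)
is_even(32) = is_odd(31)
is_odd(31) = is_even(30)
is_even(30) = is_odd(29)
is_odd(29) = is_even(28)
is_even(28) = is_odd(27)
is_odd(27) = is_even(26)
is_even(26) = is_odd(25)
is_odd(25) = is_even(24)
is_even(24) = is_odd(23)
is_odd(23) = is_even(22)
is_even(22) = is_odd(21)
is_odd(21) = is_even(20)
is_even(20) = is_odd(19)
is_odd(19) = is_even(18)
is_even(18) = is_odd(17)
is_odd(17) = is_even(16)
is_even(16) = is_odd(15)
is_odd(15) = is_even(14)
is_even(14) = is_odd(13)
is_odd(13) = is_even(12)
is_even(12) = is_odd(11)
is_odd(11) = is_even(10)
is_even(10) = is_odd(9)
is_odd(9) = is_even(8)
is_even(8) = is_odd(7)
is_odd(7) = is_even(6)
is_even(6) = is_odd(5)
is_odd(5) = is_even(4)
is_even(4) = is_odd(3)
is_odd(3) = is_even(2)
is_even(2) = is_odd(1)
is_odd(1) = is_even(0)
is_even(0) = 1  (base case)
Result: 1

1


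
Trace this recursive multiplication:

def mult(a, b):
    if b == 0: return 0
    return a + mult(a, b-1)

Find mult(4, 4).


mult(4, 4) = 4 + mult(4, 3)
mult(4, 3) = 4 + mult(4, 2)
mult(4, 2) = 4 + mult(4, 1)
mult(4, 1) = 4 + mult(4, 0)
mult(4, 0) = 0  (base case)
Total: 4 + 4 + 4 + 4 + 0 = 16

16


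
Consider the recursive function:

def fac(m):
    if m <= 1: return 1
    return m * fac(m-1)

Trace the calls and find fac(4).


fac(4)
= 4 * fac(3)
= 4 * 3 * fac(2)
= 4 * 3 * 2 * fac(1)
= 4 * 3 * 2 * 1
= 24

24


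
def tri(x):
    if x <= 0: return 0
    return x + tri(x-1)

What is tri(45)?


tri(45)
= 45 + 44 + 43 + 42 + 41 + 40 + 39 + 38 + 37 + 36 + 35 + 34 + 33 + 32 + 31 + 30 + 29 + 28 + 27 + 26 + 25 + 24 + 23 + 22 + 21 + 20 + 19 + 18 + 17 + 16 + 15 + 14 + 13 + 12 + 11 + 10 + 9 + 8 + 7 + 6 + 5 + 4 + 3 + 2 + 1 + tri(0)
= 45 + 44 + 43 + 42 + 41 + 40 + 39 + 38 + 37 + 36 + 35 + 34 + 33 + 32 + 31 + 30 + 29 + 28 + 27 + 26 + 25 + 24 + 23 + 22 + 21 + 20 + 19 + 18 + 17 + 16 + 15 + 14 + 13 + 12 + 11 + 10 + 9 + 8 + 7 + 6 + 5 + 4 + 3 + 2 + 1 + 0
= 1035

1035


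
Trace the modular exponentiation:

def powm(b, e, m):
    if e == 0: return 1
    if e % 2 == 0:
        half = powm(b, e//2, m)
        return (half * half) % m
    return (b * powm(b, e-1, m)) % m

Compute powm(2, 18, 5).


powm(2, 18, 5): e is even, compute powm(2, 9, 5)
  powm(2, 9, 5): e is odd, compute powm(2, 8, 5)
    powm(2, 8, 5): e is even, compute powm(2, 4, 5)
      powm(2, 4, 5): e is even, compute powm(2, 2, 5)
        powm(2, 2, 5): e is even, compute powm(2, 1, 5)
          powm(2, 1, 5): e is odd, compute powm(2, 0, 5)
          powm(2, 0, 5) = 1
          (2 * 1) % 5 = 2
        half=2, (2*2) % 5 = 4
      half=4, (4*4) % 5 = 1
    half=1, (1*1) % 5 = 1
  (2 * 1) % 5 = 2
half=2, (2*2) % 5 = 4

4


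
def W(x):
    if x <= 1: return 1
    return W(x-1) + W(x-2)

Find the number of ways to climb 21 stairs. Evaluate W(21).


Building up from base cases:
W(0) = 1
W(1) = 1
W(2) = W(1) + W(0) = 1 + 1 = 2
W(3) = W(2) + W(1) = 2 + 1 = 3
W(4) = W(3) + W(2) = 3 + 2 = 5
W(5) = W(4) + W(3) = 5 + 3 = 8
W(6) = W(5) + W(4) = 8 + 5 = 13
W(7) = W(6) + W(5) = 13 + 8 = 21
W(8) = W(7) + W(6) = 21 + 13 = 34
W(9) = W(8) + W(7) = 34 + 21 = 55
W(10) = W(9) + W(8) = 55 + 34 = 89
W(11) = W(10) + W(9) = 89 + 55 = 144
W(12) = W(11) + W(10) = 144 + 89 = 233
W(13) = W(12) + W(11) = 233 + 144 = 377
W(14) = W(13) + W(12) = 377 + 233 = 610
W(15) = W(14) + W(13) = 610 + 377 = 987
W(16) = W(15) + W(14) = 987 + 610 = 1597
W(17) = W(16) + W(15) = 1597 + 987 = 2584
W(18) = W(17) + W(16) = 2584 + 1597 = 4181
W(19) = W(18) + W(17) = 4181 + 2584 = 6765
W(20) = W(19) + W(18) = 6765 + 4181 = 10946
W(21) = W(20) + W(19) = 10946 + 6765 = 17711

17711


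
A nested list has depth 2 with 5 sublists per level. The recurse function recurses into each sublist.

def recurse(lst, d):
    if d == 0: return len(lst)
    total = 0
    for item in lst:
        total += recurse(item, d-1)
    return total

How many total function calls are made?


At depth 0 (root): 1 call
At depth 1: each of 1 parents calls recurse on 5 children = 5 calls
At depth 2: each of 5 parents calls recurse on 5 children = 25 calls
Total: 1 + 5 + 25 = 31

31


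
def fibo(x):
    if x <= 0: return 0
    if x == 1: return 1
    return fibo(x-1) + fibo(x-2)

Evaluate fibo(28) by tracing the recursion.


Computing fibo(28) bottom-up:
fibo(0) = 0
fibo(1) = 1
fibo(2) = fibo(1) + fibo(0) = 1 + 0 = 1
fibo(3) = fibo(2) + fibo(1) = 1 + 1 = 2
fibo(4) = fibo(3) + fibo(2) = 2 + 1 = 3
fibo(5) = fibo(4) + fibo(3) = 3 + 2 = 5
fibo(6) = fibo(5) + fibo(4) = 5 + 3 = 8
fibo(7) = fibo(6) + fibo(5) = 8 + 5 = 13
fibo(8) = fibo(7) + fibo(6) = 13 + 8 = 21
fibo(9) = fibo(8) + fibo(7) = 21 + 13 = 34
fibo(10) = fibo(9) + fibo(8) = 34 + 21 = 55
fibo(11) = fibo(10) + fibo(9) = 55 + 34 = 89
fibo(12) = fibo(11) + fibo(10) = 89 + 55 = 144
fibo(13) = fibo(12) + fibo(11) = 144 + 89 = 233
fibo(14) = fibo(13) + fibo(12) = 233 + 144 = 377
fibo(15) = fibo(14) + fibo(13) = 377 + 233 = 610
fibo(16) = fibo(15) + fibo(14) = 610 + 377 = 987
fibo(17) = fibo(16) + fibo(15) = 987 + 610 = 1597
fibo(18) = fibo(17) + fibo(16) = 1597 + 987 = 2584
fibo(19) = fibo(18) + fibo(17) = 2584 + 1597 = 4181
fibo(20) = fibo(19) + fibo(18) = 4181 + 2584 = 6765
fibo(21) = fibo(20) + fibo(19) = 6765 + 4181 = 10946
fibo(22) = fibo(21) + fibo(20) = 10946 + 6765 = 17711
fibo(23) = fibo(22) + fibo(21) = 17711 + 10946 = 28657
fibo(24) = fibo(23) + fibo(22) = 28657 + 17711 = 46368
fibo(25) = fibo(24) + fibo(23) = 46368 + 28657 = 75025
fibo(26) = fibo(25) + fibo(24) = 75025 + 46368 = 121393
fibo(27) = fibo(26) + fibo(25) = 121393 + 75025 = 196418
fibo(28) = fibo(27) + fibo(26) = 196418 + 121393 = 317811

317811


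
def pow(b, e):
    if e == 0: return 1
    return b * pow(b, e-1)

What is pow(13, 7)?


pow(13, 7)
= 13 * pow(13, 6)
= 13 * 13 * pow(13, 5)
= 13 * 13 * 13 * pow(13, 4)
= 13 * 13 * 13 * 13 * pow(13, 3)
= 13 * 13 * 13 * 13 * 13 * pow(13, 2)
= 13 * 13 * 13 * 13 * 13 * 13 * pow(13, 1)
= 13 * 13 * 13 * 13 * 13 * 13 * 13 * pow(13, 0)
= 13 * 13 * 13 * 13 * 13 * 13 * 13 * 1
= 62748517

62748517


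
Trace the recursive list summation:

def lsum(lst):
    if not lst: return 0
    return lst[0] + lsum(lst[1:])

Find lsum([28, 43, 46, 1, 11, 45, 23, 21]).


lsum([28, 43, 46, 1, 11, 45, 23, 21]) = 28 + lsum([43, 46, 1, 11, 45, 23, 21])
lsum([43, 46, 1, 11, 45, 23, 21]) = 43 + lsum([46, 1, 11, 45, 23, 21])
lsum([46, 1, 11, 45, 23, 21]) = 46 + lsum([1, 11, 45, 23, 21])
lsum([1, 11, 45, 23, 21]) = 1 + lsum([11, 45, 23, 21])
lsum([11, 45, 23, 21]) = 11 + lsum([45, 23, 21])
lsum([45, 23, 21]) = 45 + lsum([23, 21])
lsum([23, 21]) = 23 + lsum([21])
lsum([21]) = 21 + lsum([])
lsum([]) = 0  (base case)
Total: 28 + 43 + 46 + 1 + 11 + 45 + 23 + 21 + 0 = 218

218


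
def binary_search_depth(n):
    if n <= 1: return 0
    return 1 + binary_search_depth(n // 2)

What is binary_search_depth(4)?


4 / 2 = 2
2 / 2 = 1
Reached 1 after 2 halvings

2


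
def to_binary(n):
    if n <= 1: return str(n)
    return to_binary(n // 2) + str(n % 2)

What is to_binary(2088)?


to_binary(2088) = to_binary(1044) + '0'
to_binary(1044) = to_binary(522) + '0'
to_binary(522) = to_binary(261) + '0'
to_binary(261) = to_binary(130) + '1'
to_binary(130) = to_binary(65) + '0'
to_binary(65) = to_binary(32) + '1'
to_binary(32) = to_binary(16) + '0'
to_binary(16) = to_binary(8) + '0'
to_binary(8) = to_binary(4) + '0'
to_binary(4) = to_binary(2) + '0'
to_binary(2) = to_binary(1) + '0'
to_binary(1) = '1'  (base case)
Concatenating: '1' + '0' + '0' + '0' + '0' + '0' + '1' + '0' + '1' + '0' + '0' + '0' = '100000101000'

100000101000


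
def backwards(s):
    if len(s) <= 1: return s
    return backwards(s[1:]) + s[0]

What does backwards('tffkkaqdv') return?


backwards('tffkkaqdv') = backwards('ffkkaqdv') + 't'
backwards('ffkkaqdv') = backwards('fkkaqdv') + 'f'
backwards('fkkaqdv') = backwards('kkaqdv') + 'f'
backwards('kkaqdv') = backwards('kaqdv') + 'k'
backwards('kaqdv') = backwards('aqdv') + 'k'
backwards('aqdv') = backwards('qdv') + 'a'
backwards('qdv') = backwards('dv') + 'q'
backwards('dv') = backwards('v') + 'd'
backwards('v') = 'v'  (base case)
Concatenating: 'v' + 'd' + 'q' + 'a' + 'k' + 'k' + 'f' + 'f' + 't' = 'vdqakkfft'

vdqakkfft


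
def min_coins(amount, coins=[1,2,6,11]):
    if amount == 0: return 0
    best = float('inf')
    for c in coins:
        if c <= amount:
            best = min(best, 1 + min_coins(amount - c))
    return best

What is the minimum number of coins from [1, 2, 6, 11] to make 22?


Building up with DP:
min_coins(0) = 0
min_coins(1) = min(1+min_coins(0)=1+0=1) = 1
min_coins(2) = min(1+min_coins(1)=1+1=2, 1+min_coins(0)=1+0=1) = 1
min_coins(3) = min(1+min_coins(2)=1+1=2, 1+min_coins(1)=1+1=2) = 2
min_coins(4) = min(1+min_coins(3)=1+2=3, 1+min_coins(2)=1+1=2) = 2
min_coins(5) = min(1+min_coins(4)=1+2=3, 1+min_coins(3)=1+2=3) = 3
min_coins(6) = min(1+min_coins(5)=1+3=4, 1+min_coins(4)=1+2=3, 1+min_coins(0)=1+0=1) = 1
min_coins(7) = min(1+min_coins(6)=1+1=2, 1+min_coins(5)=1+3=4, 1+min_coins(1)=1+1=2) = 2
min_coins(8) = min(1+min_coins(7)=1+2=3, 1+min_coins(6)=1+1=2, 1+min_coins(2)=1+1=2) = 2
min_coins(9) = min(1+min_coins(8)=1+2=3, 1+min_coins(7)=1+2=3, 1+min_coins(3)=1+2=3) = 3
min_coins(10) = min(1+min_coins(9)=1+3=4, 1+min_coins(8)=1+2=3, 1+min_coins(4)=1+2=3) = 3
min_coins(11) = min(1+min_coins(10)=1+3=4, 1+min_coins(9)=1+3=4, 1+min_coins(5)=1+3=4, 1+min_coins(0)=1+0=1) = 1
min_coins(12) = min(1+min_coins(11)=1+1=2, 1+min_coins(10)=1+3=4, 1+min_coins(6)=1+1=2, 1+min_coins(1)=1+1=2) = 2
min_coins(13) = min(1+min_coins(12)=1+2=3, 1+min_coins(11)=1+1=2, 1+min_coins(7)=1+2=3, 1+min_coins(2)=1+1=2) = 2
min_coins(14) = min(1+min_coins(13)=1+2=3, 1+min_coins(12)=1+2=3, 1+min_coins(8)=1+2=3, 1+min_coins(3)=1+2=3) = 3
min_coins(15) = min(1+min_coins(14)=1+3=4, 1+min_coins(13)=1+2=3, 1+min_coins(9)=1+3=4, 1+min_coins(4)=1+2=3) = 3
min_coins(16) = min(1+min_coins(15)=1+3=4, 1+min_coins(14)=1+3=4, 1+min_coins(10)=1+3=4, 1+min_coins(5)=1+3=4) = 4
min_coins(17) = min(1+min_coins(16)=1+4=5, 1+min_coins(15)=1+3=4, 1+min_coins(11)=1+1=2, 1+min_coins(6)=1+1=2) = 2
min_coins(18) = min(1+min_coins(17)=1+2=3, 1+min_coins(16)=1+4=5, 1+min_coins(12)=1+2=3, 1+min_coins(7)=1+2=3) = 3
min_coins(19) = min(1+min_coins(18)=1+3=4, 1+min_coins(17)=1+2=3, 1+min_coins(13)=1+2=3, 1+min_coins(8)=1+2=3) = 3
min_coins(20) = min(1+min_coins(19)=1+3=4, 1+min_coins(18)=1+3=4, 1+min_coins(14)=1+3=4, 1+min_coins(9)=1+3=4) = 4
min_coins(21) = min(1+min_coins(20)=1+4=5, 1+min_coins(19)=1+3=4, 1+min_coins(15)=1+3=4, 1+min_coins(10)=1+3=4) = 4
min_coins(22) = min(1+min_coins(21)=1+4=5, 1+min_coins(20)=1+4=5, 1+min_coins(16)=1+4=5, 1+min_coins(11)=1+1=2) = 2

2


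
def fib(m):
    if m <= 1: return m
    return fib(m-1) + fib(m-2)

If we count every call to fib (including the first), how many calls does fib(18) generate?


Let C(n) = total calls for fib(n)
C(0) = 1, C(1) = 1
C(2) = 1 + C(1) + C(0) = 1 + 1 + 1 = 3
C(3) = 1 + C(2) + C(1) = 1 + 3 + 1 = 5
C(4) = 1 + C(3) + C(2) = 1 + 5 + 3 = 9
C(5) = 1 + C(4) + C(3) = 1 + 9 + 5 = 15
C(6) = 1 + C(5) + C(4) = 1 + 15 + 9 = 25
C(7) = 1 + C(6) + C(5) = 1 + 25 + 15 = 41
C(8) = 1 + C(7) + C(6) = 1 + 41 + 25 = 67
C(9) = 1 + C(8) + C(7) = 1 + 67 + 41 = 109
C(10) = 1 + C(9) + C(8) = 1 + 109 + 67 = 177
C(11) = 1 + C(10) + C(9) = 1 + 177 + 109 = 287
C(12) = 1 + C(11) + C(10) = 1 + 287 + 177 = 465
C(13) = 1 + C(12) + C(11) = 1 + 465 + 287 = 753
C(14) = 1 + C(13) + C(12) = 1 + 753 + 465 = 1219
C(15) = 1 + C(14) + C(13) = 1 + 1219 + 753 = 1973
C(16) = 1 + C(15) + C(14) = 1 + 1973 + 1219 = 3193
C(17) = 1 + C(16) + C(15) = 1 + 3193 + 1973 = 5167
C(18) = 1 + C(17) + C(16) = 1 + 5167 + 3193 = 8361

8361
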